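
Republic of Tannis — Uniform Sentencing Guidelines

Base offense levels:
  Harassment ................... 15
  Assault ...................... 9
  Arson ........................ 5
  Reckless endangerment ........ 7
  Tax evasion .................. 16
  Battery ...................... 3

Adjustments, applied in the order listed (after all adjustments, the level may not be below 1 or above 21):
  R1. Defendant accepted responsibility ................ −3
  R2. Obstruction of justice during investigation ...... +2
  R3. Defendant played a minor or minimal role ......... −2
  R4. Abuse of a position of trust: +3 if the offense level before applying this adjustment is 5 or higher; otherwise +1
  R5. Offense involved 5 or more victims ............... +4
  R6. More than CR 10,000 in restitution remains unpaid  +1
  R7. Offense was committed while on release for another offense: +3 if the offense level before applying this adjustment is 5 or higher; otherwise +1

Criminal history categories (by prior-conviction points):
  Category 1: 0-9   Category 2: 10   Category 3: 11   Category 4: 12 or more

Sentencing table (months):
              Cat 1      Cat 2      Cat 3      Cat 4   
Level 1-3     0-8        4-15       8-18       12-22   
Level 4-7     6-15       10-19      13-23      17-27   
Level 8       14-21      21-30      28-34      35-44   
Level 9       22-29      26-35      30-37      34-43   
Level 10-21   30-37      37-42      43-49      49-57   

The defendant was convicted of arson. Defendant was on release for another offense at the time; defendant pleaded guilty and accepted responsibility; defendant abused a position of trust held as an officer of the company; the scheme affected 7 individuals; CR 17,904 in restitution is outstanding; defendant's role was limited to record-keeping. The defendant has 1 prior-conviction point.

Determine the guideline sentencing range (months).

22-29 months

Base offense level for arson: 5.
R1 applies: 5 − 3 = 2.
R2 does not apply.
R3 applies: 2 − 2 = 0.
R4 applies (level before this adjustment is 0 < 5, so +1): 0 + 1 = 1.
R5 applies: 1 + 4 = 5.
R6 applies: 5 + 1 = 6.
R7 applies (level before this adjustment is 6 ≥ 5, so +3): 6 + 3 = 9.
Final offense level: 9.
Criminal history: 1 prior point → Category 1 (0-9).
Level 9 falls in the 9 band.
Grid: Level 9 × Category 1 = 22-29 months.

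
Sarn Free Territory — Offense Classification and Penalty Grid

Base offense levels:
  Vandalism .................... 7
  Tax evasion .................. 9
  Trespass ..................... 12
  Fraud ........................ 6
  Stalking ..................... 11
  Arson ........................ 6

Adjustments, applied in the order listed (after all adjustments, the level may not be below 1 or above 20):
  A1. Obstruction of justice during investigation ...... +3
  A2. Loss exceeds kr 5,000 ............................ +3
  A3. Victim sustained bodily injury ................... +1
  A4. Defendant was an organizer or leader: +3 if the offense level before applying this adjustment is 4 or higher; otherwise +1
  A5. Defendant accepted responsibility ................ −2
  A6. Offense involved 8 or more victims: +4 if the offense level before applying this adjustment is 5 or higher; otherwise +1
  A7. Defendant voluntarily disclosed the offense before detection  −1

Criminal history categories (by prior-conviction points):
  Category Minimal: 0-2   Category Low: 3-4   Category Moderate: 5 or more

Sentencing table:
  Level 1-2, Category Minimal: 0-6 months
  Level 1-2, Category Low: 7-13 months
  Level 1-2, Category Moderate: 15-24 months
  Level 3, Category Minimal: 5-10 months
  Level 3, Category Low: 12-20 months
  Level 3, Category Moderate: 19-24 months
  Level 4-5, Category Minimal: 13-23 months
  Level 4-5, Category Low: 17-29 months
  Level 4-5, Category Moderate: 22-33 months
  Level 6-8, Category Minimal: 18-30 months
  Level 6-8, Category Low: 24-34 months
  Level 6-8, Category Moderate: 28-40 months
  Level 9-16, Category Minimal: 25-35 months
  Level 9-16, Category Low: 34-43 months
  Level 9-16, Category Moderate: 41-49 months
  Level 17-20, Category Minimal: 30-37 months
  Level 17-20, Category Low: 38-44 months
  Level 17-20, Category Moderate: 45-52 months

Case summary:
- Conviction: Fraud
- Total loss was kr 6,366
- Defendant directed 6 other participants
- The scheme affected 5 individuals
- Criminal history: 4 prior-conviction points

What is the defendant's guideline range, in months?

Base offense level for fraud: 6.
A2 applies: 6 + 3 = 9.
A4 applies (level before this adjustment is 9 ≥ 4, so +3): 9 + 3 = 12.
A7 does not apply.
Final offense level: 12.
Criminal history: 4 prior points → Category Low (3-4).
Level 12 falls in the 9-16 band.
Grid: Level 9-16 × Category Low = 34-43 months.

34-43 months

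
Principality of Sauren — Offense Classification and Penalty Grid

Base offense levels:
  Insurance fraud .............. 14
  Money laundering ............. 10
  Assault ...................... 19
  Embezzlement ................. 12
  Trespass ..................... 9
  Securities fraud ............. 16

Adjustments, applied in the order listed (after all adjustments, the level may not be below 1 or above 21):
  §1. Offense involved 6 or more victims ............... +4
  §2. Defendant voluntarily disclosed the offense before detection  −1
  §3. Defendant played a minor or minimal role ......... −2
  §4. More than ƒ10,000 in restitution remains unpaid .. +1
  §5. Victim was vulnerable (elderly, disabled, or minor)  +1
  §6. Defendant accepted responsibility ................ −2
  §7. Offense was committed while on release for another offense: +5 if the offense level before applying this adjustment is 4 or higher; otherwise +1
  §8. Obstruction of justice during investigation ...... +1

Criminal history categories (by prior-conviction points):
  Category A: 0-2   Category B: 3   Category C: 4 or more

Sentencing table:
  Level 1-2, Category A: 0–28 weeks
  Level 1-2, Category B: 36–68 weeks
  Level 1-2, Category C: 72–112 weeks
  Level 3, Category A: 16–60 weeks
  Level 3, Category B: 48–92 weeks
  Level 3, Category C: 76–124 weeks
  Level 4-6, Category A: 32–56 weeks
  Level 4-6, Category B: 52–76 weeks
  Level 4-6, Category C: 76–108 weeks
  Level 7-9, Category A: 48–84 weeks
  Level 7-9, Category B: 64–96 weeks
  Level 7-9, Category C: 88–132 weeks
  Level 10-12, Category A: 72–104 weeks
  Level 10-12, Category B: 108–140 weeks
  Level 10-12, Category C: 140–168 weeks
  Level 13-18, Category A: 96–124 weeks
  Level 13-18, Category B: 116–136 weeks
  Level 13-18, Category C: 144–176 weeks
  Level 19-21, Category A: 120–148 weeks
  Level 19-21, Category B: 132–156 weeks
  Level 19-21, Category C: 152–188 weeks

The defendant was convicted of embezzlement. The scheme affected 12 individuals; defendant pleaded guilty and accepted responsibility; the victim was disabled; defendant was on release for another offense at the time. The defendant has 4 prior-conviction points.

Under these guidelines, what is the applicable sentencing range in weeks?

Base offense level for embezzlement: 12.
§1 applies: 12 + 4 = 16.
§3 does not apply.
§5 applies: 16 + 1 = 17.
§6 applies: 17 − 2 = 15.
§7 applies (level before this adjustment is 15 ≥ 4, so +5): 15 + 5 = 20.
Final offense level: 20.
Criminal history: 4 prior points → Category C (4+).
Level 20 falls in the 19-21 band.
Grid: Level 19-21 × Category C = 152-188 weeks.

152-188 weeks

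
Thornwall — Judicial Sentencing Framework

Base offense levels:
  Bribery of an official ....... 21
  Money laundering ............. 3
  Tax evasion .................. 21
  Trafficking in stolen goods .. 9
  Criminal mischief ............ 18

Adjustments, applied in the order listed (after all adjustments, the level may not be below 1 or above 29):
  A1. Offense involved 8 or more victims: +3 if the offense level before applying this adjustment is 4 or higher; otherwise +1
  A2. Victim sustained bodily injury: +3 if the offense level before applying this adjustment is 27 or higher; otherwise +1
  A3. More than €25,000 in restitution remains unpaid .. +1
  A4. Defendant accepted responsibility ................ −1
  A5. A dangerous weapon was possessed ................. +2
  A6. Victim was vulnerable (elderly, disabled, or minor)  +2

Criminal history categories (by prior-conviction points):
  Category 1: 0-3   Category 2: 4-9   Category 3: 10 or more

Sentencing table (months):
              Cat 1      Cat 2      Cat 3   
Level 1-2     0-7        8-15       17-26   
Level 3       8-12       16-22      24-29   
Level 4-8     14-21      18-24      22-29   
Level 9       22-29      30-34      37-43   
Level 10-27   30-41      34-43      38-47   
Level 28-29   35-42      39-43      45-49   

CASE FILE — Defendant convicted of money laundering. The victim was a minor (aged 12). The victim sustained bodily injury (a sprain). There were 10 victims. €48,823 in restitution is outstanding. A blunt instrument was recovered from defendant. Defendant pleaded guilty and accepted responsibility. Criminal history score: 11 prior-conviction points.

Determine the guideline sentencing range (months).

37-43 months

Base offense level for money laundering: 3.
A1 applies (level before this adjustment is 3 < 4, so +1): 3 + 1 = 4.
A2 applies (level before this adjustment is 4 < 27, so +1): 4 + 1 = 5.
A3 applies: 5 + 1 = 6.
A4 applies: 6 − 1 = 5.
A5 applies: 5 + 2 = 7.
A6 applies: 7 + 2 = 9.
Final offense level: 9.
Criminal history: 11 prior points → Category 3 (10+).
Level 9 falls in the 9 band.
Grid: Level 9 × Category 3 = 37-43 months.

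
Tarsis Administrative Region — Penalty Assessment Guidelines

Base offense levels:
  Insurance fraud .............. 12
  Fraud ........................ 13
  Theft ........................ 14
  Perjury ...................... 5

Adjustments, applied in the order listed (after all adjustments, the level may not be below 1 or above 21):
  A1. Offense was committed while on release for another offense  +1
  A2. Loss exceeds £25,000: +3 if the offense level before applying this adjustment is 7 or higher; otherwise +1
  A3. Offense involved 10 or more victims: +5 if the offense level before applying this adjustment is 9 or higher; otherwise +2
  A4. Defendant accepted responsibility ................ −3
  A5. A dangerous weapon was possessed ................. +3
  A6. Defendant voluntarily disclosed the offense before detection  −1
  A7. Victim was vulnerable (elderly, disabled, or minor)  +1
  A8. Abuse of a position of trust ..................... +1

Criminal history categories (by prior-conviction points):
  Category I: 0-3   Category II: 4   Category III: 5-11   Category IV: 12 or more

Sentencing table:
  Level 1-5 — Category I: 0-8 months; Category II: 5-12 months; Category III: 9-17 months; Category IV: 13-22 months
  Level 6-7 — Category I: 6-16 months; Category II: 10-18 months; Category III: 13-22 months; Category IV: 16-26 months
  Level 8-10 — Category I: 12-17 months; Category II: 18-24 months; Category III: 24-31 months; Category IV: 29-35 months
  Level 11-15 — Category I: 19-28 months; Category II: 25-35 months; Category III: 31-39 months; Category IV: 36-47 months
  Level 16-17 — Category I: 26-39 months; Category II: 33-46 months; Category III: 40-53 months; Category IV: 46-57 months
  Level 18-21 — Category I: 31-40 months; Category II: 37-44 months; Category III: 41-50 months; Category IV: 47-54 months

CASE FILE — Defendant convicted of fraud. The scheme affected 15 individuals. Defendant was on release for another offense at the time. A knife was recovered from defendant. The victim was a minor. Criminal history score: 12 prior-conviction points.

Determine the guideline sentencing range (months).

47-54 months

Base offense level for fraud: 13.
A1 applies: 13 + 1 = 14.
A2 does not apply.
A3 applies (level before this adjustment is 14 ≥ 9, so +5): 14 + 5 = 19.
A4 does not apply.
A5 applies: 19 + 3 = 22.
A7 applies: 22 + 1 = 23.
Level 23 exceeds the maximum of 21; capped at 21.
Final offense level: 21.
Criminal history: 12 prior points → Category IV (12+).
Level 21 falls in the 18-21 band.
Grid: Level 18-21 × Category IV = 47-54 months.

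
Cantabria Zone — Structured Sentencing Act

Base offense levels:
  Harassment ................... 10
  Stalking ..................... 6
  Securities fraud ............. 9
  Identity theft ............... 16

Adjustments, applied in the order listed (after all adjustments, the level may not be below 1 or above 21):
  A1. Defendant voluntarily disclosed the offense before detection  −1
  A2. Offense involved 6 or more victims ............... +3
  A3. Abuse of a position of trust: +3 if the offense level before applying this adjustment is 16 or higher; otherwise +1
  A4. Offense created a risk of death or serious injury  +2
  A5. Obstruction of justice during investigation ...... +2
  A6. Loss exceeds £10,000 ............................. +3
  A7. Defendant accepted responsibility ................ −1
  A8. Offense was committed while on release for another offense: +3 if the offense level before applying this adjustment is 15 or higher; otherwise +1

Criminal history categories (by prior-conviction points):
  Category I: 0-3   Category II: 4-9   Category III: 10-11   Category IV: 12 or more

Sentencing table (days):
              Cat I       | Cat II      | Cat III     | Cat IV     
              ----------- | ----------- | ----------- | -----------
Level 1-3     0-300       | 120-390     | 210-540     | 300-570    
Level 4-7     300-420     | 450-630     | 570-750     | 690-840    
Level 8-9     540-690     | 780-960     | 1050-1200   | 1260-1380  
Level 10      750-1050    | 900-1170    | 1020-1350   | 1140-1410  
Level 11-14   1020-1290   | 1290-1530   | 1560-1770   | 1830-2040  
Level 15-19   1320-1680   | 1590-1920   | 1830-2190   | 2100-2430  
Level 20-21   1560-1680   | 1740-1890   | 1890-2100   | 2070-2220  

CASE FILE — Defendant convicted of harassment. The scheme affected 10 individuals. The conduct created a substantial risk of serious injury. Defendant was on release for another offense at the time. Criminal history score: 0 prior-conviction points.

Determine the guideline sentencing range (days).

Base offense level for harassment: 10.
A1 does not apply.
A2 applies: 10 + 3 = 13.
A4 applies: 13 + 2 = 15.
A6 does not apply.
A7 does not apply.
A8 applies (level before this adjustment is 15 ≥ 15, so +3): 15 + 3 = 18.
Final offense level: 18.
Criminal history: 0 prior points → Category I (0-3).
Level 18 falls in the 15-19 band.
Grid: Level 15-19 × Category I = 1320-1680 days.

1320-1680 days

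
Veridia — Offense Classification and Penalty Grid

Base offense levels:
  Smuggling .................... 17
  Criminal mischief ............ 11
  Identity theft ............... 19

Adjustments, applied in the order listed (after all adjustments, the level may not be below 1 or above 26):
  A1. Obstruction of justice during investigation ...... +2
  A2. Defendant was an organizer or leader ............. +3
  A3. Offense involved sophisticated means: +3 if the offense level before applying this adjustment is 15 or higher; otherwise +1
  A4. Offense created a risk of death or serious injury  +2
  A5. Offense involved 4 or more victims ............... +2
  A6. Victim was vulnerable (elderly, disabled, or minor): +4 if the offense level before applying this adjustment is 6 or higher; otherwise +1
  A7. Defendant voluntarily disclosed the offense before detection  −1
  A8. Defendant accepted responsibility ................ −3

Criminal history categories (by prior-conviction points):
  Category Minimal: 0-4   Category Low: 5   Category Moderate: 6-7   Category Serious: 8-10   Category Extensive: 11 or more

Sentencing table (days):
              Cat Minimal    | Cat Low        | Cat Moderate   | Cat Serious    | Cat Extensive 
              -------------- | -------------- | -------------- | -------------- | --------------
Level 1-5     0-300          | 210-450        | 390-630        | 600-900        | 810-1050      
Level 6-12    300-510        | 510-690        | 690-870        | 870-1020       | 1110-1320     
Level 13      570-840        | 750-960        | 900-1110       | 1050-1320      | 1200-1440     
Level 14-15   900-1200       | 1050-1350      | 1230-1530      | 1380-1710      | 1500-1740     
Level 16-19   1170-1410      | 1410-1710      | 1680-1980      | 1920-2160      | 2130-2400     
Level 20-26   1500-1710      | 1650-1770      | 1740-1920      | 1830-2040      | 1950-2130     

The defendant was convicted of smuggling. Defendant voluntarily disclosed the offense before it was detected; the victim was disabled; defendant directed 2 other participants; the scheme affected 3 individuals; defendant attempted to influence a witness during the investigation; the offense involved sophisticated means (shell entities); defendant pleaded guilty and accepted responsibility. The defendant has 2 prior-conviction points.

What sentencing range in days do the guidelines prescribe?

Base offense level for smuggling: 17.
A1 applies: 17 + 2 = 19.
A2 applies: 19 + 3 = 22.
A3 applies (level before this adjustment is 22 ≥ 15, so +3): 22 + 3 = 25.
A4 does not apply.
A6 applies (level before this adjustment is 25 ≥ 6, so +4): 25 + 4 = 29.
A7 applies: 29 − 1 = 28.
A8 applies: 28 − 3 = 25.
Final offense level: 25.
Criminal history: 2 prior points → Category Minimal (0-4).
Level 25 falls in the 20-26 band.
Grid: Level 20-26 × Category Minimal = 1500-1710 days.

1500-1710 days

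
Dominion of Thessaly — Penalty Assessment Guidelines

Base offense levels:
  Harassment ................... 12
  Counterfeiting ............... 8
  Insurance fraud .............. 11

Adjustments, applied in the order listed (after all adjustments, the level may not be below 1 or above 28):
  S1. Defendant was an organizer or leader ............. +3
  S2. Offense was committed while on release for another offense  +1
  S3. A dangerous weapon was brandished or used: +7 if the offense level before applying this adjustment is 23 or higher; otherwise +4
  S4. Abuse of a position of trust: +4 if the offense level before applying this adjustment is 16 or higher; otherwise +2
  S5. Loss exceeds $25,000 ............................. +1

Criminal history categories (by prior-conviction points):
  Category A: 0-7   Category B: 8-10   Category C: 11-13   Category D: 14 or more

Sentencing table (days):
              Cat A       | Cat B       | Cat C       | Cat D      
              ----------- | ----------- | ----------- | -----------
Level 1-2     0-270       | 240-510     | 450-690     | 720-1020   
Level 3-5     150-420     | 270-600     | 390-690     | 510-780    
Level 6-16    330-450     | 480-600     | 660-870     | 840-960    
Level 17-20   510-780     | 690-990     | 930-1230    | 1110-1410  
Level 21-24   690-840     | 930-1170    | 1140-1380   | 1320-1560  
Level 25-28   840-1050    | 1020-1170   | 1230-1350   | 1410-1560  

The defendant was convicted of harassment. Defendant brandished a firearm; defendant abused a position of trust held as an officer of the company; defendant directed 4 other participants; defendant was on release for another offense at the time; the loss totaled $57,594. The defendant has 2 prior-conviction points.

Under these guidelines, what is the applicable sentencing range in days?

840-1050 days

Base offense level for harassment: 12.
S1 applies: 12 + 3 = 15.
S2 applies: 15 + 1 = 16.
S3 applies (level before this adjustment is 16 < 23, so +4): 16 + 4 = 20.
S4 applies (level before this adjustment is 20 ≥ 16, so +4): 20 + 4 = 24.
S5 applies: 24 + 1 = 25.
Final offense level: 25.
Criminal history: 2 prior points → Category A (0-7).
Level 25 falls in the 25-28 band.
Grid: Level 25-28 × Category A = 840-1050 days.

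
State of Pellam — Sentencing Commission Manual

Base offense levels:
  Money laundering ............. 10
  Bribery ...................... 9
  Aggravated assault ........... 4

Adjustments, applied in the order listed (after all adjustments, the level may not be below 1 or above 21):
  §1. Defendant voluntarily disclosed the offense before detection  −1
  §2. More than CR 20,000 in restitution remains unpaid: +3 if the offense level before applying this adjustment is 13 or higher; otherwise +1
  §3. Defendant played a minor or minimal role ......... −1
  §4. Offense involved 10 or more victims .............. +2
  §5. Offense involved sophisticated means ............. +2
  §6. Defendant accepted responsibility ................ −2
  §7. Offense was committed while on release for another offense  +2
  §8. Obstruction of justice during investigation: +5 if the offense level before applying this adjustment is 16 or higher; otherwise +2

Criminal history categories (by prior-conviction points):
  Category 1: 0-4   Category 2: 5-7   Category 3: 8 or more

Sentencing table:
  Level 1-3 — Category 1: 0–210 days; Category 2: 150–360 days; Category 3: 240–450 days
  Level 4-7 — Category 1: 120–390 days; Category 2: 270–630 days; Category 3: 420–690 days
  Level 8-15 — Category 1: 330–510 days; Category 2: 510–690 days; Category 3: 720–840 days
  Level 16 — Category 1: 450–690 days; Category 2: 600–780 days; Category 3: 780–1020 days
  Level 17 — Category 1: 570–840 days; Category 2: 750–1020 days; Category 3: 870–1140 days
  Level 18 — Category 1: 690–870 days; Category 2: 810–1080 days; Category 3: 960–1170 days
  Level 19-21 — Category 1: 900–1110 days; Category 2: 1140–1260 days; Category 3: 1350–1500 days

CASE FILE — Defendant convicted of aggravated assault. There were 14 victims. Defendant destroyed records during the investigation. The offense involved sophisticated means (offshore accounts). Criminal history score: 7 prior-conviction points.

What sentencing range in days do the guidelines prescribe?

510-690 days

Base offense level for aggravated assault: 4.
§1 does not apply.
§2 does not apply.
§3 does not apply.
§4 applies: 4 + 2 = 6.
§5 applies: 6 + 2 = 8.
§6 does not apply.
§7 does not apply.
§8 applies (level before this adjustment is 8 < 16, so +2): 8 + 2 = 10.
Final offense level: 10.
Criminal history: 7 prior points → Category 2 (5-7).
Level 10 falls in the 8-15 band.
Grid: Level 8-15 × Category 2 = 510-690 days.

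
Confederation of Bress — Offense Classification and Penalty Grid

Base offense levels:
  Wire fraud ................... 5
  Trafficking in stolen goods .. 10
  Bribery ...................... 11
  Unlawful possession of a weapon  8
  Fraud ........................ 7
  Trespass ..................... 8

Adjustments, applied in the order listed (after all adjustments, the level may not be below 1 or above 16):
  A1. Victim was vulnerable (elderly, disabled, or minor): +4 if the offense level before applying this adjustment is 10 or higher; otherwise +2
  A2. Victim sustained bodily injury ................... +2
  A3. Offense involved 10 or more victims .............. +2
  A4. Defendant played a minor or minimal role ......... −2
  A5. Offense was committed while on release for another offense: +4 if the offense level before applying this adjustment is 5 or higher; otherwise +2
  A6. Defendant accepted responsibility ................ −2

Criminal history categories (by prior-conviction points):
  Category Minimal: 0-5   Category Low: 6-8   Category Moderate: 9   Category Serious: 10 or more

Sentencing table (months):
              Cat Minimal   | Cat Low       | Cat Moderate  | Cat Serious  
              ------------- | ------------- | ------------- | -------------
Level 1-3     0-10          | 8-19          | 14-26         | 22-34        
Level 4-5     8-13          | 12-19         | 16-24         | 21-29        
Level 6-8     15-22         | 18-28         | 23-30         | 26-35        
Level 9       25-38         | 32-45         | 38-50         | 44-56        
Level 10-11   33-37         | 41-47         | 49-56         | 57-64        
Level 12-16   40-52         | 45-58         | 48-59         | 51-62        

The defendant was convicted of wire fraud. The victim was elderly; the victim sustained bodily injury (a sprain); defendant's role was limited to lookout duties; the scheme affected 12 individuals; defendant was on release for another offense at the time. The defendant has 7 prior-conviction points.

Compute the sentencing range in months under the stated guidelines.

45-58 months

Base offense level for wire fraud: 5.
A1 applies (level before this adjustment is 5 < 10, so +2): 5 + 2 = 7.
A2 applies: 7 + 2 = 9.
A3 applies: 9 + 2 = 11.
A4 applies: 11 − 2 = 9.
A5 applies (level before this adjustment is 9 ≥ 5, so +4): 9 + 4 = 13.
Final offense level: 13.
Criminal history: 7 prior points → Category Low (6-8).
Level 13 falls in the 12-16 band.
Grid: Level 12-16 × Category Low = 45-58 months.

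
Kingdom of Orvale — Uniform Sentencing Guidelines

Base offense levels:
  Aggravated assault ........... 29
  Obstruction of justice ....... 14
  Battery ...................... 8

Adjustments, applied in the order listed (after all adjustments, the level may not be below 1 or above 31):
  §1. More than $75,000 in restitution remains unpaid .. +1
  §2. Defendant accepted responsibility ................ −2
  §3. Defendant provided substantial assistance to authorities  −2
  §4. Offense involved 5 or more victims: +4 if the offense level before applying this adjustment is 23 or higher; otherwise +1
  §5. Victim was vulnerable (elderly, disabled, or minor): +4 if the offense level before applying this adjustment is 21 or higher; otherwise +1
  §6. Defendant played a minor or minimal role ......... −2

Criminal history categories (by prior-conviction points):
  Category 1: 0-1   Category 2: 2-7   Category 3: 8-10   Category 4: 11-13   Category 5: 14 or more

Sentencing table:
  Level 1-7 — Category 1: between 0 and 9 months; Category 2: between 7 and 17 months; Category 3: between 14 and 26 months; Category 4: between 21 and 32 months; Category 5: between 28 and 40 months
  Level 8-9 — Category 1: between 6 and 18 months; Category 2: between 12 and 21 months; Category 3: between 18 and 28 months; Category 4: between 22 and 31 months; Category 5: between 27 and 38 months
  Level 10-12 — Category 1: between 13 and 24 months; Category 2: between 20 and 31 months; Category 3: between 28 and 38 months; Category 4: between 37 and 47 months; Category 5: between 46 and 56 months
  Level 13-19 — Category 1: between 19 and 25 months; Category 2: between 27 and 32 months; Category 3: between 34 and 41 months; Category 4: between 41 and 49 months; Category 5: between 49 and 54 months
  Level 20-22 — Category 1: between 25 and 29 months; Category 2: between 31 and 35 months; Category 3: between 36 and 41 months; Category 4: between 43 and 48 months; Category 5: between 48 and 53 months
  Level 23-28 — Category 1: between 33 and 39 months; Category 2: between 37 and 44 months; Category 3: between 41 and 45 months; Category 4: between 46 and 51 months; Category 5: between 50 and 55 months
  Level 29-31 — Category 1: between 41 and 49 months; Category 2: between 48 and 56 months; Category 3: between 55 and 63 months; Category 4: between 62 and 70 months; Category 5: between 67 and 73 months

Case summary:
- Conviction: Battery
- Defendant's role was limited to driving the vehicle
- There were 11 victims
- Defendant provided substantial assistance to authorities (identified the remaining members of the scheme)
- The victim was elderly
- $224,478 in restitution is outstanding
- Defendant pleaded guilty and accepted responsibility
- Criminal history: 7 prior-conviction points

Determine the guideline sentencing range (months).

7-17 months

Base offense level for battery: 8.
§1 applies: 8 + 1 = 9.
§2 applies: 9 − 2 = 7.
§3 applies: 7 − 2 = 5.
§4 applies (level before this adjustment is 5 < 23, so +1): 5 + 1 = 6.
§5 applies (level before this adjustment is 6 < 21, so +1): 6 + 1 = 7.
§6 applies: 7 − 2 = 5.
Final offense level: 5.
Criminal history: 7 prior points → Category 2 (2-7).
Level 5 falls in the 1-7 band.
Grid: Level 1-7 × Category 2 = 7-17 months.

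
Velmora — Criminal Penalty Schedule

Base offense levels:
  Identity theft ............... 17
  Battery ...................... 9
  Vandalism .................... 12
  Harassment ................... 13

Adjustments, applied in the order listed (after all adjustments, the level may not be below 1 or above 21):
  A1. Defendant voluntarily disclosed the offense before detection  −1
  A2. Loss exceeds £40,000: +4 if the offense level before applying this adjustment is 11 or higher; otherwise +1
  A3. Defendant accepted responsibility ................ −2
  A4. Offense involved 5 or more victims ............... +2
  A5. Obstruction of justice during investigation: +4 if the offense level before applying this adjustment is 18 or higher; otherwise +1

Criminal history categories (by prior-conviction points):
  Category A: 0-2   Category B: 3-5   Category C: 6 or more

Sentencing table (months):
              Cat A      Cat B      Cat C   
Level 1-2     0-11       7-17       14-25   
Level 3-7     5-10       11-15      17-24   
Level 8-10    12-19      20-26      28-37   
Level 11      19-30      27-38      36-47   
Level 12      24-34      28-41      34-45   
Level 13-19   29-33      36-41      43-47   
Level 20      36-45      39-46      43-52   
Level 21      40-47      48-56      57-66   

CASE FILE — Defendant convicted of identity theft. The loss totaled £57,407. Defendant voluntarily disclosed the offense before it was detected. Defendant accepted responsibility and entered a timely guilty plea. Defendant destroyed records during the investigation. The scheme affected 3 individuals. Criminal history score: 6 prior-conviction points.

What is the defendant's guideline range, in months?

Base offense level for identity theft: 17.
A1 applies: 17 − 1 = 16.
A2 applies (level before this adjustment is 16 ≥ 11, so +4): 16 + 4 = 20.
A3 applies: 20 − 2 = 18.
A4 does not apply.
A5 applies (level before this adjustment is 18 ≥ 18, so +4): 18 + 4 = 22.
Level 22 exceeds the maximum of 21; capped at 21.
Final offense level: 21.
Criminal history: 6 prior points → Category C (6+).
Level 21 falls in the 21 band.
Grid: Level 21 × Category C = 57-66 months.

57-66 months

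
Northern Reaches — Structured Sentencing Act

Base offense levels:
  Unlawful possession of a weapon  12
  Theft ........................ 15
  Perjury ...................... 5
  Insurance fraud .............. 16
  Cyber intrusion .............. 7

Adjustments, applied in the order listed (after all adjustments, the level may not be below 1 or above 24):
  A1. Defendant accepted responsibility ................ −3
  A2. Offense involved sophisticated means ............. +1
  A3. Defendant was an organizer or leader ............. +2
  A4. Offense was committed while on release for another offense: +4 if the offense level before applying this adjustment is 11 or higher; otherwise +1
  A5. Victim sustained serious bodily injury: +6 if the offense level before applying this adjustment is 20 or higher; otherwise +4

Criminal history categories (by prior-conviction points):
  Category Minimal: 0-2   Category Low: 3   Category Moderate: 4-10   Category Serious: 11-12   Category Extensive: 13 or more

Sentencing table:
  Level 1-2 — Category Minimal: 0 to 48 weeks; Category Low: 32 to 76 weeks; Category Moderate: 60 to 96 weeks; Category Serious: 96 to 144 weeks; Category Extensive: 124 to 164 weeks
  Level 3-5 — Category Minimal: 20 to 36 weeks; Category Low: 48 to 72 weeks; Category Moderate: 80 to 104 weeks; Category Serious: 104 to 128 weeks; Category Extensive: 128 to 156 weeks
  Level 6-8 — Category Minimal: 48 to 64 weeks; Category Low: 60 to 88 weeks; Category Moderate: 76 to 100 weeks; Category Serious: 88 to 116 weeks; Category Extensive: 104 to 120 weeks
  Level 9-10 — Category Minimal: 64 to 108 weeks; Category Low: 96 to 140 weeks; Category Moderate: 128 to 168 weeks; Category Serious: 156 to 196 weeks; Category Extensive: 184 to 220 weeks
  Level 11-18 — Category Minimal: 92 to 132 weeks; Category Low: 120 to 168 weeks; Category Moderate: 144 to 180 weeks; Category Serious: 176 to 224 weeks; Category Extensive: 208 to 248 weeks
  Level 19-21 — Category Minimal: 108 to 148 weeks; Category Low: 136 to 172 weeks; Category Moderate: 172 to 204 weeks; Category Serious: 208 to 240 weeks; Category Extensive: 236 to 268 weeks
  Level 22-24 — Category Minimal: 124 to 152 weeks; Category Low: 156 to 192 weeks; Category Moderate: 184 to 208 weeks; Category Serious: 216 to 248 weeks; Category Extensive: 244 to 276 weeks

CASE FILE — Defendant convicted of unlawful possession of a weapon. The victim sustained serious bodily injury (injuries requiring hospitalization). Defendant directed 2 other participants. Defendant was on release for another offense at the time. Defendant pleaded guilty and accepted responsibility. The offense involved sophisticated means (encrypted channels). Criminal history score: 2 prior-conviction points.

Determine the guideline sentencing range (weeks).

108-148 weeks

Base offense level for unlawful possession of a weapon: 12.
A1 applies: 12 − 3 = 9.
A2 applies: 9 + 1 = 10.
A3 applies: 10 + 2 = 12.
A4 applies (level before this adjustment is 12 ≥ 11, so +4): 12 + 4 = 16.
A5 applies (level before this adjustment is 16 < 20, so +4): 16 + 4 = 20.
Final offense level: 20.
Criminal history: 2 prior points → Category Minimal (0-2).
Level 20 falls in the 19-21 band.
Grid: Level 19-21 × Category Minimal = 108-148 weeks.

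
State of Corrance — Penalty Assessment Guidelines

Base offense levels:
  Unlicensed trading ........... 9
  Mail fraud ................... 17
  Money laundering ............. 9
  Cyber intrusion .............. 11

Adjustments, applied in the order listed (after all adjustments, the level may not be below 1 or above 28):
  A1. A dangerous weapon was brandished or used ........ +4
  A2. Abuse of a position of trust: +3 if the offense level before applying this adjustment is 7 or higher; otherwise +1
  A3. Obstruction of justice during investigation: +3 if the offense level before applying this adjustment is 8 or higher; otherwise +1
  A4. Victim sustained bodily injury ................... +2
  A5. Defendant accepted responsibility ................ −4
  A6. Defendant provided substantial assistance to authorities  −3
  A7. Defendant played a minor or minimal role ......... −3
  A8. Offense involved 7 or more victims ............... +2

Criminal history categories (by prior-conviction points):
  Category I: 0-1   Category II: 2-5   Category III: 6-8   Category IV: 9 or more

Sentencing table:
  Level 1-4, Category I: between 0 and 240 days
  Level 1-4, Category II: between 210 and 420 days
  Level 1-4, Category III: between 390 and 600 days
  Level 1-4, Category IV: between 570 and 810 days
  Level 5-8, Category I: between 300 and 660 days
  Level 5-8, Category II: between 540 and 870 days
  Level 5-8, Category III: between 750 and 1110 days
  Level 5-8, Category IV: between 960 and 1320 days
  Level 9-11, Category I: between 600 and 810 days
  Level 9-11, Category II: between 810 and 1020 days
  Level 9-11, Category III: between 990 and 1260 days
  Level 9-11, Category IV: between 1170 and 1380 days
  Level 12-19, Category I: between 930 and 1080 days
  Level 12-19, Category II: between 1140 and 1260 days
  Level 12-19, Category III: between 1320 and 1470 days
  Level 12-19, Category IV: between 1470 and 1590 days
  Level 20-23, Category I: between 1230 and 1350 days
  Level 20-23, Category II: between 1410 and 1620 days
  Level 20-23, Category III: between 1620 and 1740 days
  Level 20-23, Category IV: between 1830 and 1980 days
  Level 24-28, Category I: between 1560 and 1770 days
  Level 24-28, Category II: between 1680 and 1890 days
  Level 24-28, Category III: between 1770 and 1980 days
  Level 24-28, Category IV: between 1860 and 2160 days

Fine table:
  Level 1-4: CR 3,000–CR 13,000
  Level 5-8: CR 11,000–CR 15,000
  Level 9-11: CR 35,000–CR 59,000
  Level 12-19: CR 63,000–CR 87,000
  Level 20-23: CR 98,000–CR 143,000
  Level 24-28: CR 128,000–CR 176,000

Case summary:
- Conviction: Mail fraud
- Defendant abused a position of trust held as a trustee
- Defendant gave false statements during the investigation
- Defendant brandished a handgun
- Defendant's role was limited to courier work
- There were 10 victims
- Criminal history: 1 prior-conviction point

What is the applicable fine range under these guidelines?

Base offense level for mail fraud: 17.
A1 applies: 17 + 4 = 21.
A2 applies (level before this adjustment is 21 ≥ 7, so +3): 21 + 3 = 24.
A3 applies (level before this adjustment is 24 ≥ 8, so +3): 24 + 3 = 27.
A4 does not apply.
A5 does not apply.
A6 does not apply.
A7 applies: 27 − 3 = 24.
A8 applies: 24 + 2 = 26.
Final offense level: 26.
Level 26 falls in the 24-28 band.
Fine table: Level 24-28 → CR 128,000–CR 176,000.

CR 128,000–CR 176,000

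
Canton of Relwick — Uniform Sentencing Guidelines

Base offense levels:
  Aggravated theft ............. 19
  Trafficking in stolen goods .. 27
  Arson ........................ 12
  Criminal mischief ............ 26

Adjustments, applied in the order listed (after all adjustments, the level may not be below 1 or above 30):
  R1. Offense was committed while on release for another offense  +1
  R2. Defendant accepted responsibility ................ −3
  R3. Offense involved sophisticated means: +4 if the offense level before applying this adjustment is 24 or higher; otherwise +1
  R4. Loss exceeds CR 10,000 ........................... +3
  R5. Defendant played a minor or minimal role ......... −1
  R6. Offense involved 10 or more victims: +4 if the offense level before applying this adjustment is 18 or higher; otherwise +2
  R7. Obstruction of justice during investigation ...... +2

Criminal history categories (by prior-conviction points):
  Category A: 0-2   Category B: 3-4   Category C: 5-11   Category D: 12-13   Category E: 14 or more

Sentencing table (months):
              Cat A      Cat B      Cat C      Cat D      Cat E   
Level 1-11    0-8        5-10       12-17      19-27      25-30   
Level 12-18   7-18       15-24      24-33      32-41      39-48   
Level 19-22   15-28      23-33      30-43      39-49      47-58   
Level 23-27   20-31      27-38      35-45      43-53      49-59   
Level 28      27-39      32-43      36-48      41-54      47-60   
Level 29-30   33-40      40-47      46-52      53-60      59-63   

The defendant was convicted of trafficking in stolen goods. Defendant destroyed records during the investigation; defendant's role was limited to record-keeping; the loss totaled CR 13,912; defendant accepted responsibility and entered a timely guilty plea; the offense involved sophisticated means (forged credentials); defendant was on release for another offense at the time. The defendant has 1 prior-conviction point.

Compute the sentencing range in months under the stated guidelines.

33-40 months

Base offense level for trafficking in stolen goods: 27.
R1 applies: 27 + 1 = 28.
R2 applies: 28 − 3 = 25.
R3 applies (level before this adjustment is 25 ≥ 24, so +4): 25 + 4 = 29.
R4 applies: 29 + 3 = 32.
R5 applies: 32 − 1 = 31.
R6 does not apply.
R7 applies: 31 + 2 = 33.
Level 33 exceeds the maximum of 30; capped at 30.
Final offense level: 30.
Criminal history: 1 prior point → Category A (0-2).
Level 30 falls in the 29-30 band.
Grid: Level 29-30 × Category A = 33-40 months.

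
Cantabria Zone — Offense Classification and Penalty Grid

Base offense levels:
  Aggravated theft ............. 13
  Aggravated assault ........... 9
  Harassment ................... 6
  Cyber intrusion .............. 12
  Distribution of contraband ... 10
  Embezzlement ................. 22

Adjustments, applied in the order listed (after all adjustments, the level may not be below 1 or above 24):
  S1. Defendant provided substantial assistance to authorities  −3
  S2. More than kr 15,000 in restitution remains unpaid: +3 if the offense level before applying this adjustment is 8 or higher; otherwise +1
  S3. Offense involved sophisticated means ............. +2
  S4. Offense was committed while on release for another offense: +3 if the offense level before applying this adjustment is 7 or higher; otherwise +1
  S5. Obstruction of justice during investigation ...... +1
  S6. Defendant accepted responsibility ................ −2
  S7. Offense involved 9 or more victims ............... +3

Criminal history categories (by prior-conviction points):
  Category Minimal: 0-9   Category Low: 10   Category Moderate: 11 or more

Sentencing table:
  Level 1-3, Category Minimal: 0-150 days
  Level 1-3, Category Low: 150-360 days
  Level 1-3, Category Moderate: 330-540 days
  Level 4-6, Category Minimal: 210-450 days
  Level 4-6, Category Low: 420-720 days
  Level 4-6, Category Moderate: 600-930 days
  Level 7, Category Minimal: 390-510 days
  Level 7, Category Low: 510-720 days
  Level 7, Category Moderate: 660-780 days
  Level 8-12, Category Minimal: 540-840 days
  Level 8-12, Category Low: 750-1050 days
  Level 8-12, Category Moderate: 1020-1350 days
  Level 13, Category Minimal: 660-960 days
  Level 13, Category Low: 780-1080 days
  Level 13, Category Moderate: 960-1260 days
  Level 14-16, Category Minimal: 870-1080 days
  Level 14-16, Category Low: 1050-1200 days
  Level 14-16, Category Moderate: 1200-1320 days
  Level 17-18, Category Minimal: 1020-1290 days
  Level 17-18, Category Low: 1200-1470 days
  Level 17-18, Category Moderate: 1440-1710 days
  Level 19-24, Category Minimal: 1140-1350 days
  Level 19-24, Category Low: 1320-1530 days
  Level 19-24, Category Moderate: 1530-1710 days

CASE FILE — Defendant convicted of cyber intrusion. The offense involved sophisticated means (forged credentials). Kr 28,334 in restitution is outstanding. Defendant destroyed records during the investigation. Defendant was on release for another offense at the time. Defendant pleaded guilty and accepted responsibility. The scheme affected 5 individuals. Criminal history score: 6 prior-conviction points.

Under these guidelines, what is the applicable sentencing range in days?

1140-1350 days

Base offense level for cyber intrusion: 12.
S2 applies (level before this adjustment is 12 ≥ 8, so +3): 12 + 3 = 15.
S3 applies: 15 + 2 = 17.
S4 applies (level before this adjustment is 17 ≥ 7, so +3): 17 + 3 = 20.
S5 applies: 20 + 1 = 21.
S6 applies: 21 − 2 = 19.
Final offense level: 19.
Criminal history: 6 prior points → Category Minimal (0-9).
Level 19 falls in the 19-24 band.
Grid: Level 19-24 × Category Minimal = 1140-1350 days.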